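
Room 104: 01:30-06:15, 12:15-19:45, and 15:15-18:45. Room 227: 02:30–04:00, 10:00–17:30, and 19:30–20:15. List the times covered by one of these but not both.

01:30-02:30, 04:00-06:15, 10:00-12:15, 17:30-19:30, 19:45-20:15

Merge the first list: 01:30-06:15, 12:15-19:45.
A but not B: 01:30-02:30, 04:00-06:15, 17:30-19:30.
B but not A: 10:00-12:15, 19:45-20:15.
Combining gives A △ B.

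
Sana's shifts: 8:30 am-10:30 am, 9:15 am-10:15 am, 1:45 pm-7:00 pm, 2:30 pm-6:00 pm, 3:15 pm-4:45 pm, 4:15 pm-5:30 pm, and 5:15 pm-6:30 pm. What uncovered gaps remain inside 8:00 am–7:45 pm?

Covered (merged): 8:30 am-10:30 am, 1:45 pm-7:00 pm.
Gaps within 8:00 am-7:45 pm: 8:00 am-8:30 am, 10:30 am-1:45 pm, 7:00 pm-7:45 pm.

8:00 am-8:30 am, 10:30 am-1:45 pm, 7:00 pm-7:45 pm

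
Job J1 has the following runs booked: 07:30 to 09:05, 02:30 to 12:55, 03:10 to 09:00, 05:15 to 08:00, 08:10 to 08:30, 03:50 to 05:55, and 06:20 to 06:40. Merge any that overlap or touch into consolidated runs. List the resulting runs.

Sort by start: 02:30-12:55, 03:10-09:00, 03:50-05:55, 05:15-08:00, 06:20-06:40, 07:30-09:05, 08:10-08:30.
03:10-09:00 overlaps/touches 02:30-12:55 → extend to 02:30-12:55.
03:50-05:55 overlaps/touches 02:30-12:55 → extend to 02:30-12:55.
05:15-08:00 overlaps/touches 02:30-12:55 → extend to 02:30-12:55.
06:20-06:40 overlaps/touches 02:30-12:55 → extend to 02:30-12:55.
07:30-09:05 overlaps/touches 02:30-12:55 → extend to 02:30-12:55.
08:10-08:30 overlaps/touches 02:30-12:55 → extend to 02:30-12:55.

02:30-12:55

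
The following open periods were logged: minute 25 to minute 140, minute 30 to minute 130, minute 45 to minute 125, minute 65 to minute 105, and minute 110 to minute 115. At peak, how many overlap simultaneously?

At minute 65, 4 of the intervals are simultaneously active.
No point has more.

4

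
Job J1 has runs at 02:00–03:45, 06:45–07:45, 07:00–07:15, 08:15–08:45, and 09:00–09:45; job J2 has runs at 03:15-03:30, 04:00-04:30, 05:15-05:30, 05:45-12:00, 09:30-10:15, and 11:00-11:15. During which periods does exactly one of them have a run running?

First set merges to 02:00–03:45, 06:45–07:45, 08:15–08:45, 09:00–09:45.
Second set merges to 03:15–03:30, 04:00–04:30, 05:15–05:30, 05:45–12:00.
A \ B = 02:00–03:15, 03:30–03:45.
B \ A = 04:00–04:30, 05:15–05:30, 05:45–06:45, 07:45–08:15, 08:45–09:00, 09:45–12:00.
Union of the two gives the symmetric difference.

02:00–03:15, 03:30–03:45, 04:00–04:30, 05:15–05:30, 05:45–06:45, 07:45–08:15, 08:45–09:00, 09:45–12:00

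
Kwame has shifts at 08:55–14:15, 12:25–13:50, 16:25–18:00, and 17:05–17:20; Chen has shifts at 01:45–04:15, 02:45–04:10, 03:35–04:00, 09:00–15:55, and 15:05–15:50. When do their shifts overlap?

First set merges to 08:55–14:15, 16:25–18:00.
Second set merges to 01:45–04:15, 09:00–15:55.
08:55–14:15 ∩ B → 09:00–14:15.
16:25–18:00 meets no B interval.

09:00–14:15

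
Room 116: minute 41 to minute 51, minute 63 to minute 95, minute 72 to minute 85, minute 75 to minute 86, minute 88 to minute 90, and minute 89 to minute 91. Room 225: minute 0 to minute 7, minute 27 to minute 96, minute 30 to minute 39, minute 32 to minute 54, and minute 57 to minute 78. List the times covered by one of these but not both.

minute 0 to minute 7, minute 27 to minute 41, minute 51 to minute 63, minute 95 to minute 96

A, merged: minute 41 to minute 51, minute 63 to minute 95.
B, merged: minute 0 to minute 7, minute 27 to minute 96.
Only in the first: none.
Only in the second: minute 0 to minute 7, minute 27 to minute 41, minute 51 to minute 63, minute 95 to minute 96.
Together these are the periods covered by exactly one.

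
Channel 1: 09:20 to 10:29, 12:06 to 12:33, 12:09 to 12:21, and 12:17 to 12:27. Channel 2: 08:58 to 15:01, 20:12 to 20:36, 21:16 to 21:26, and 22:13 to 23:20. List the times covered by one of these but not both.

First set merges to 09:20-10:29, 12:06-12:33.
A \ B = none.
B \ A = 08:58-09:20, 10:29-12:06, 12:33-15:01, 20:12-20:36, 21:16-21:26, 22:13-23:20.
Union of the two gives the symmetric difference.

08:58-09:20, 10:29-12:06, 12:33-15:01, 20:12-20:36, 21:16-21:26, 22:13-23:20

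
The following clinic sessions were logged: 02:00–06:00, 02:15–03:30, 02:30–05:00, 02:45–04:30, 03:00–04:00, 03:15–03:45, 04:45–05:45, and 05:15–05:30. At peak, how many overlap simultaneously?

6

At 03:15, 6 of the intervals are simultaneously active.
No point has more.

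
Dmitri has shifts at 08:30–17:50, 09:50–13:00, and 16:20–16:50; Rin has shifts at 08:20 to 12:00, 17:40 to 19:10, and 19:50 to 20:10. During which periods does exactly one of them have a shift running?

08:20–08:30, 12:00–17:40, 17:50–19:10, 19:50–20:10

First set merges to 08:30–17:50.
A \ B = 12:00–17:40.
B \ A = 08:20–08:30, 17:50–19:10, 19:50–20:10.
Union of the two gives the symmetric difference.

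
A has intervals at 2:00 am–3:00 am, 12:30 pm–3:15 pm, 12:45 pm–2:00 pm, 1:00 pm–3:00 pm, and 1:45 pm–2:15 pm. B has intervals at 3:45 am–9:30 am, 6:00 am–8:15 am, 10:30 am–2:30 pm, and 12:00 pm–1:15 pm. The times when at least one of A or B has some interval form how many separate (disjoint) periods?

3

First set merges to 2:00 am–3:00 am, 12:30 pm–3:15 pm.
Second set merges to 3:45 am–9:30 am, 10:30 am–2:30 pm.
A ∪ B = 2:00 am–3:00 am, 3:45 am–9:30 am, 10:30 am–3:15 pm.
That is 3 disjoint pieces.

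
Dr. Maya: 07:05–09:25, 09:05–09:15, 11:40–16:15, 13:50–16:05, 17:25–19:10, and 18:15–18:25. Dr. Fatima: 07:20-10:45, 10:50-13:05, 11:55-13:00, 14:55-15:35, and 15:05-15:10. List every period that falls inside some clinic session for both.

07:20–09:25, 11:40–13:05, 14:55–15:35

Merge the first list: 07:05–09:25, 11:40–16:15, 17:25–19:10.
Merge the second list: 07:20–10:45, 10:50–13:05, 14:55–15:35.
07:05–09:25 meets the second set on 07:20–09:25.
11:40–16:15 meets the second set on 11:40–13:05, 14:55–15:35.
17:25–19:10: no overlap with the second set.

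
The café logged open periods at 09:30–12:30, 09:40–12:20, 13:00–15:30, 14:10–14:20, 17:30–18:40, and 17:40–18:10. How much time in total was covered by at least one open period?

6 h 40 min

Merged: 09:30-12:30, 13:00-15:30, 17:30-18:40.
Lengths: 3 h + 2 h 30 min + 1 h 10 min = 6 h 40 min.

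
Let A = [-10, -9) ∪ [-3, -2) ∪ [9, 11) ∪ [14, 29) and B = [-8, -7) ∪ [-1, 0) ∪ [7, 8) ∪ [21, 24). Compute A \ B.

[-10, -9): nothing removed.
[-3, -2): nothing removed.
[9, 11): nothing removed.
[14, 29) \ B = [14, 21), [24, 29).

[-10, -9) ∪ [-3, -2) ∪ [9, 11) ∪ [14, 21) ∪ [24, 29)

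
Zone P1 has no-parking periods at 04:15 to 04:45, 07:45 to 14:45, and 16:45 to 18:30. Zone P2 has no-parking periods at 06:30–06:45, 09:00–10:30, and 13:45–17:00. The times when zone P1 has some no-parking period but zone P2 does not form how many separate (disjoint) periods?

4

A \ B = 04:15-04:45, 07:45-09:00, 10:30-13:45, 17:00-18:30.
That is 4 disjoint pieces.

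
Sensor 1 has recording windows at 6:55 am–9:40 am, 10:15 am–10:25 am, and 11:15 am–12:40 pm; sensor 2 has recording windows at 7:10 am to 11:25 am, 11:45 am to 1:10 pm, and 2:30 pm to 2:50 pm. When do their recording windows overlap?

7:10 am–9:40 am, 10:15 am–10:25 am, 11:15 am–11:25 am, 11:45 am–12:40 pm

6:55 am–9:40 am ∩ B → 7:10 am–9:40 am.
10:15 am–10:25 am ∩ B → 10:15 am–10:25 am.
11:15 am–12:40 pm ∩ B → 11:15 am–11:25 am, 11:45 am–12:40 pm.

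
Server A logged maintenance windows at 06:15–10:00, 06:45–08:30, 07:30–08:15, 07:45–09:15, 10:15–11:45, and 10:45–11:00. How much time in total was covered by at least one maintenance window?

5 h 15 min

Merged: 06:15–10:00, 10:15–11:45.
Lengths: 3 h 45 min + 1 h 30 min = 5 h 15 min.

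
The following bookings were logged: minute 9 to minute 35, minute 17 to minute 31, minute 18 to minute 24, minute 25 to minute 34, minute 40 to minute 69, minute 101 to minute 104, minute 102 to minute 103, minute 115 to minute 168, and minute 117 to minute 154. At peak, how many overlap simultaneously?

At minute 18, 3 of the intervals are simultaneously active.
No point has more.

3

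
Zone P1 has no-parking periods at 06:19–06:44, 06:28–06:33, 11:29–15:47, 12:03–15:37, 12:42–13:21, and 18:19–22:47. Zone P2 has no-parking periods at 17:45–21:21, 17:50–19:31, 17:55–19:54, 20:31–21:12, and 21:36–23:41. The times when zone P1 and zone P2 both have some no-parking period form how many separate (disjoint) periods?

A, merged: 06:19-06:44, 11:29-15:47, 18:19-22:47.
B, merged: 17:45-21:21, 21:36-23:41.
A ∩ B = 18:19-21:21, 21:36-22:47.
That is 2 disjoint pieces.

2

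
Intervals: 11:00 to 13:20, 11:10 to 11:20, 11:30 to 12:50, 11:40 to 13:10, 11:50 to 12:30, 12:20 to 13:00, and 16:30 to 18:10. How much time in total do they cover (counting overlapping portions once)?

Merged: 11:00-13:20, 16:30-18:10.
Lengths: 2 h 20 min + 1 h 40 min = 4 h.

4 h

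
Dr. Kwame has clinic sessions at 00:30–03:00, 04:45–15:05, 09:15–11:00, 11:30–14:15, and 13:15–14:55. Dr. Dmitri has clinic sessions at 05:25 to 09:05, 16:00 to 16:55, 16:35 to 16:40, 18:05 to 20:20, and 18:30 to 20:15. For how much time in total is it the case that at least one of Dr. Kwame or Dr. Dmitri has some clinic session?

16 h

Merge the first list: 00:30–03:00, 04:45–15:05.
Merge the second list: 05:25–09:05, 16:00–16:55, 18:05–20:20.
A ∪ B = 00:30–03:00, 04:45–15:05, 16:00–16:55, 18:05–20:20.
Total: 2 h 30 min + 10 h 20 min + 55 min + 2 h 15 min = 16 h.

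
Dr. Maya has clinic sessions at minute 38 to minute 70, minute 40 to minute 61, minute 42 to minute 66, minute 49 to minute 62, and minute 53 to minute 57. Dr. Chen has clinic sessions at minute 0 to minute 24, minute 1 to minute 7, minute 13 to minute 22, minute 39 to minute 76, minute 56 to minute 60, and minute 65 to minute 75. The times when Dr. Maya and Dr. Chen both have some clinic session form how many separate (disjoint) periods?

First set merges to minute 38 to minute 70.
Second set merges to minute 0 to minute 24, minute 39 to minute 76.
A ∩ B = minute 39 to minute 70.
That is 1 disjoint piece.

1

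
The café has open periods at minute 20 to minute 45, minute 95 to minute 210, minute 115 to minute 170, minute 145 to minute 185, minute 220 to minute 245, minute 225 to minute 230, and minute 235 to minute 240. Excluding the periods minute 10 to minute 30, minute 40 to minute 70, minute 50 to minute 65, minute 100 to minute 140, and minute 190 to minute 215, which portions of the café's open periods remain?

minute 30 to minute 40, minute 95 to minute 100, minute 140 to minute 190, minute 220 to minute 245

Merge the first list: minute 20 to minute 45, minute 95 to minute 210, minute 220 to minute 245.
Merge the second list: minute 10 to minute 30, minute 40 to minute 70, minute 100 to minute 140, minute 190 to minute 215.
minute 20 to minute 45 \ B = minute 30 to minute 40.
minute 95 to minute 210 \ B = minute 95 to minute 100, minute 140 to minute 190.
minute 220 to minute 245: nothing removed.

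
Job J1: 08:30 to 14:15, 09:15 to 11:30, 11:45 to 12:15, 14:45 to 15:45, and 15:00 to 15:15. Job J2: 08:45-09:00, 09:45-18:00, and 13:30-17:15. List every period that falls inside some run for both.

First set merges to 08:30-14:15, 14:45-15:45.
Second set merges to 08:45-09:00, 09:45-18:00.
08:30-14:15 ∩ B → 08:45-09:00, 09:45-14:15.
14:45-15:45 ∩ B → 14:45-15:45.

08:45-09:00, 09:45-14:15, 14:45-15:45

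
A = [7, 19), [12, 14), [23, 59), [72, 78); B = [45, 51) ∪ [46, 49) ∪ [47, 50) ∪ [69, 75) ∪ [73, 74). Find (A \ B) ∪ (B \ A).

[7, 19) ∪ [23, 45) ∪ [51, 59) ∪ [69, 72) ∪ [75, 78)

A, merged: [7, 19), [23, 59), [72, 78).
B, merged: [45, 51), [69, 75).
A but not B: [7, 19), [23, 45), [51, 59), [75, 78).
B but not A: [69, 72).
Combining gives A △ B.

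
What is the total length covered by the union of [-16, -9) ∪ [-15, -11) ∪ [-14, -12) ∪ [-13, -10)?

7

Merged: [-16, -9).
Length: 7.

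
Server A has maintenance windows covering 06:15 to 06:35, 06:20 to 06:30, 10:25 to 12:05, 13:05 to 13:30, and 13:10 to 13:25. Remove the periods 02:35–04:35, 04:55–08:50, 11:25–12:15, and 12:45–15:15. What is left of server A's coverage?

10:25–11:25

Merge the first list: 06:15–06:35, 10:25–12:05, 13:05–13:30.
06:15–06:35 lies entirely inside B → drops out.
10:25–12:05 with B removed leaves 10:25–11:25.
13:05–13:30 lies entirely inside B → drops out.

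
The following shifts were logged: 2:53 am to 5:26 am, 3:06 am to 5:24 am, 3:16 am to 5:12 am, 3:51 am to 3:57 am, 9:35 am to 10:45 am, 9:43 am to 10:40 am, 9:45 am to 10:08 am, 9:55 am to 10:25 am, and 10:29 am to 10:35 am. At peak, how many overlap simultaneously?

4

Walk the sorted start/end points keeping a running depth.
The depth first hits 4 at 3:51 am.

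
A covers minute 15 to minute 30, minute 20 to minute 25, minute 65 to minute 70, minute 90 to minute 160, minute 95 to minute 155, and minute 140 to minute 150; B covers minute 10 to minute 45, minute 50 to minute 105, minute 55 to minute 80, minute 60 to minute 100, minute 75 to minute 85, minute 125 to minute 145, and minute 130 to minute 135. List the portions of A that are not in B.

Merge the first list: minute 15 to minute 30, minute 65 to minute 70, minute 90 to minute 160.
Merge the second list: minute 10 to minute 45, minute 50 to minute 105, minute 125 to minute 145.
minute 15 to minute 30 lies entirely inside B → drops out.
minute 65 to minute 70 lies entirely inside B → drops out.
minute 90 to minute 160 with B removed leaves minute 105 to minute 125, minute 145 to minute 160.

minute 105 to minute 125, minute 145 to minute 160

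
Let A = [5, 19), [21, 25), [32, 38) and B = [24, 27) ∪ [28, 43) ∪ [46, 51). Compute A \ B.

[5, 19) is untouched.
[21, 25) with B removed leaves [21, 24).
[32, 38) lies entirely inside B → drops out.

[5, 19) ∪ [21, 24)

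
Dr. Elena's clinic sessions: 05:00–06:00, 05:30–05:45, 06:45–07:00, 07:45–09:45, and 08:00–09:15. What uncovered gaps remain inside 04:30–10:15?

04:30–05:00, 06:00–06:45, 07:00–07:45, 09:45–10:15

After merging, the occupied span is 05:00–06:00, 06:45–07:00, 07:45–09:45.
Complement within 04:30–10:15: 04:30–05:00, 06:00–06:45, 07:00–07:45, 09:45–10:15.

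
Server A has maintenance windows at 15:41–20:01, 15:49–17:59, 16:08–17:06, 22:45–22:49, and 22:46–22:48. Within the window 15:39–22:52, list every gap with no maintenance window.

15:39-15:41, 20:01-22:45, 22:49-22:52

After merging, the occupied span is 15:41-20:01, 22:45-22:49.
Gaps within 15:39-22:52: 15:39-15:41, 20:01-22:45, 22:49-22:52.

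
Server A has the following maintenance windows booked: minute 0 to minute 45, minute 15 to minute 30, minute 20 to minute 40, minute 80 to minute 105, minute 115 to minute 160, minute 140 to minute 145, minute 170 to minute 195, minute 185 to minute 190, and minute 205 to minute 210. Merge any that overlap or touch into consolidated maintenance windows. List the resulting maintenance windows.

minute 15 to minute 30 overlaps/touches minute 0 to minute 45 → extend to minute 0 to minute 45.
minute 20 to minute 40 overlaps/touches minute 0 to minute 45 → extend to minute 0 to minute 45.
minute 80 to minute 105 is disjoint → start new block.
minute 115 to minute 160 is disjoint → start new block.
minute 140 to minute 145 overlaps/touches minute 115 to minute 160 → extend to minute 115 to minute 160.
minute 170 to minute 195 is disjoint → start new block.
minute 185 to minute 190 overlaps/touches minute 170 to minute 195 → extend to minute 170 to minute 195.
minute 205 to minute 210 is disjoint → start new block.

minute 0 to minute 45, minute 80 to minute 105, minute 115 to minute 160, minute 170 to minute 195, minute 205 to minute 210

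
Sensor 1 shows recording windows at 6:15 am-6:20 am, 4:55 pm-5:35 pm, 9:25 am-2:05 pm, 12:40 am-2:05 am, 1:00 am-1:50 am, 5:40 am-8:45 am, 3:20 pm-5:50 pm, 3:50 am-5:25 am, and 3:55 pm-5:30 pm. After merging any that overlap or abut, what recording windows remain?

Sort by start: 12:40 am–2:05 am, 1:00 am–1:50 am, 3:50 am–5:25 am, 5:40 am–8:45 am, 6:15 am–6:20 am, 9:25 am–2:05 pm, 3:20 pm–5:50 pm, 3:55 pm–5:30 pm, 4:55 pm–5:35 pm.
1:00 am–1:50 am overlaps/touches 12:40 am–2:05 am → extend to 12:40 am–2:05 am.
3:50 am–5:25 am is disjoint → start new block.
5:40 am–8:45 am is disjoint → start new block.
6:15 am–6:20 am overlaps/touches 5:40 am–8:45 am → extend to 5:40 am–8:45 am.
9:25 am–2:05 pm is disjoint → start new block.
3:20 pm–5:50 pm is disjoint → start new block.
3:55 pm–5:30 pm overlaps/touches 3:20 pm–5:50 pm → extend to 3:20 pm–5:50 pm.
4:55 pm–5:35 pm overlaps/touches 3:20 pm–5:50 pm → extend to 3:20 pm–5:50 pm.

12:40 am–2:05 am, 3:50 am–5:25 am, 5:40 am–8:45 am, 9:25 am–2:05 pm, 3:20 pm–5:50 pm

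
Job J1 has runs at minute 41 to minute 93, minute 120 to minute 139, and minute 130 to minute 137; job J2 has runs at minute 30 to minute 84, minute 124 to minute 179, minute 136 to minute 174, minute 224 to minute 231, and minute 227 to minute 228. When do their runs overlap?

A, merged: minute 41 to minute 93, minute 120 to minute 139.
B, merged: minute 30 to minute 84, minute 124 to minute 179, minute 224 to minute 231.
minute 41 to minute 93 meets the second set on minute 41 to minute 84.
minute 120 to minute 139 meets the second set on minute 124 to minute 139.

minute 41 to minute 84, minute 124 to minute 139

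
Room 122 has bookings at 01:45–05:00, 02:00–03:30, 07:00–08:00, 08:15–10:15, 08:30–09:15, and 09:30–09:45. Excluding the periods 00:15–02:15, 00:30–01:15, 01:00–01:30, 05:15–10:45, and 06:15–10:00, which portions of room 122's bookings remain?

02:15–05:00

Merge the first list: 01:45–05:00, 07:00–08:00, 08:15–10:15.
Merge the second list: 00:15–02:15, 05:15–10:45.
01:45–05:00 \ B = 02:15–05:00.
07:00–08:00: entirely removed.
08:15–10:15: entirely removed.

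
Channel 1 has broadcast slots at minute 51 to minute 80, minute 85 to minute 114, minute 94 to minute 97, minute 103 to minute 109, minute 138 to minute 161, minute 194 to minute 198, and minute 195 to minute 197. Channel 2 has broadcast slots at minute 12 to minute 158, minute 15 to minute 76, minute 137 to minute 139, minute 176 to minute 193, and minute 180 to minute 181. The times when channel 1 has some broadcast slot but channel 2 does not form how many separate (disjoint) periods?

First set merges to minute 51 to minute 80, minute 85 to minute 114, minute 138 to minute 161, minute 194 to minute 198.
Second set merges to minute 12 to minute 158, minute 176 to minute 193.
A \ B = minute 158 to minute 161, minute 194 to minute 198.
That is 2 disjoint pieces.

2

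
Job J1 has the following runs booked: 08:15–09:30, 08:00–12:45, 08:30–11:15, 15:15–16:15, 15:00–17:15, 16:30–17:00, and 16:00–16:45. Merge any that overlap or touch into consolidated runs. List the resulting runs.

Sort by start: 08:00–12:45, 08:15–09:30, 08:30–11:15, 15:00–17:15, 15:15–16:15, 16:00–16:45, 16:30–17:00.
08:15–09:30 overlaps/touches 08:00–12:45 → extend to 08:00–12:45.
08:30–11:15 overlaps/touches 08:00–12:45 → extend to 08:00–12:45.
15:00–17:15 is disjoint → start new block.
15:15–16:15 overlaps/touches 15:00–17:15 → extend to 15:00–17:15.
16:00–16:45 overlaps/touches 15:00–17:15 → extend to 15:00–17:15.
16:30–17:00 overlaps/touches 15:00–17:15 → extend to 15:00–17:15.

08:00–12:45, 15:00–17:15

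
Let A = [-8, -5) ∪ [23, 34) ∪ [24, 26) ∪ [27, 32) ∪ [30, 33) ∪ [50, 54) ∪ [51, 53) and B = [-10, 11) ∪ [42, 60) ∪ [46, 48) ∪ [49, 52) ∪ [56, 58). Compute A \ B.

[23, 34)

A, merged: [-8, -5), [23, 34), [50, 54).
B, merged: [-10, 11), [42, 60).
[-8, -5): entirely removed.
[23, 34): nothing removed.
[50, 54): entirely removed.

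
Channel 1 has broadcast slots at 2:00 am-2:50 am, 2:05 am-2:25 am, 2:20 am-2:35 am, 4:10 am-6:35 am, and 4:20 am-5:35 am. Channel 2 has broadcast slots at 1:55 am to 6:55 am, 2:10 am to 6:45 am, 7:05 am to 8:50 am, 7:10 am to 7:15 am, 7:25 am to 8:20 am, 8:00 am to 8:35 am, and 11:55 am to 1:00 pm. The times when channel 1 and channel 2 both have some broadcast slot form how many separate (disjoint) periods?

2

A, merged: 2:00 am–2:50 am, 4:10 am–6:35 am.
B, merged: 1:55 am–6:55 am, 7:05 am–8:50 am, 11:55 am–1:00 pm.
A ∩ B = 2:00 am–2:50 am, 4:10 am–6:35 am.
That is 2 disjoint pieces.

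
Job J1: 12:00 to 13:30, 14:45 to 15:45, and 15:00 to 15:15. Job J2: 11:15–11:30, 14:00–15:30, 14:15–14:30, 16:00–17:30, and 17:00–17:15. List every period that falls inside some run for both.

14:45–15:30

A, merged: 12:00–13:30, 14:45–15:45.
B, merged: 11:15–11:30, 14:00–15:30, 16:00–17:30.
12:00–13:30 meets no B interval.
14:45–15:45 ∩ B → 14:45–15:30.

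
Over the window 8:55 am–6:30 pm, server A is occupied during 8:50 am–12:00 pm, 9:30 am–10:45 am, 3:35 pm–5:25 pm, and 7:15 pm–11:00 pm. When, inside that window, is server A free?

12:00 pm-3:35 pm, 5:25 pm-6:30 pm

The merged coverage is 8:50 am-12:00 pm, 3:35 pm-5:25 pm, 7:15 pm-11:00 pm.
Gaps within 8:55 am-6:30 pm: 12:00 pm-3:35 pm, 5:25 pm-6:30 pm.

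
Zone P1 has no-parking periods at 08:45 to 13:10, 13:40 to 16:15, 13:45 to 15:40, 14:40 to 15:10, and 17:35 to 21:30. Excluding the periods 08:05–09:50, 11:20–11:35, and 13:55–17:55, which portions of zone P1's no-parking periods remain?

Merge the first list: 08:45-13:10, 13:40-16:15, 17:35-21:30.
08:45-13:10 \ B = 09:50-11:20, 11:35-13:10.
13:40-16:15 \ B = 13:40-13:55.
17:35-21:30 \ B = 17:55-21:30.

09:50-11:20, 11:35-13:10, 13:40-13:55, 17:55-21:30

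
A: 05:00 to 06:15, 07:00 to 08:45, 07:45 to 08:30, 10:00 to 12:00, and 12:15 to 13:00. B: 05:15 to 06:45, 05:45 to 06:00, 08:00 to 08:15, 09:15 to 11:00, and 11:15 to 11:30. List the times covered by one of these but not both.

05:00-05:15, 06:15-06:45, 07:00-08:00, 08:15-08:45, 09:15-10:00, 11:00-11:15, 11:30-12:00, 12:15-13:00

Merge the first list: 05:00-06:15, 07:00-08:45, 10:00-12:00, 12:15-13:00.
Merge the second list: 05:15-06:45, 08:00-08:15, 09:15-11:00, 11:15-11:30.
Only in the first: 05:00-05:15, 07:00-08:00, 08:15-08:45, 11:00-11:15, 11:30-12:00, 12:15-13:00.
Only in the second: 06:15-06:45, 09:15-10:00.
Together these are the periods covered by exactly one.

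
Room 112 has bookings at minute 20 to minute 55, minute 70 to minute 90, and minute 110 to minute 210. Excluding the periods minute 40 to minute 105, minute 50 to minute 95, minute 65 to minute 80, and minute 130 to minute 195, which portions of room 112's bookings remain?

Merge the second list: minute 40 to minute 105, minute 130 to minute 195.
minute 20 to minute 55 \ B = minute 20 to minute 40.
minute 70 to minute 90: entirely removed.
minute 110 to minute 210 \ B = minute 110 to minute 130, minute 195 to minute 210.

minute 20 to minute 40, minute 110 to minute 130, minute 195 to minute 210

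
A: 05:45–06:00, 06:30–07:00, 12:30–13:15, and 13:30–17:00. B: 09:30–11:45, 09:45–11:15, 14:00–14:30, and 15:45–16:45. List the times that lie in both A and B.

Merge the second list: 09:30-11:45, 14:00-14:30, 15:45-16:45.
05:45-06:00 meets no B interval.
06:30-07:00 meets no B interval.
12:30-13:15 meets no B interval.
13:30-17:00 ∩ B → 14:00-14:30, 15:45-16:45.

14:00-14:30, 15:45-16:45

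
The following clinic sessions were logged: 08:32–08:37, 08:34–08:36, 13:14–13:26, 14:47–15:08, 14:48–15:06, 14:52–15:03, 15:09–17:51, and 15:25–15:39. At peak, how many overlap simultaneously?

3

Sweep endpoints in order; track running count of active intervals.
Peak of 3 reached at 14:52.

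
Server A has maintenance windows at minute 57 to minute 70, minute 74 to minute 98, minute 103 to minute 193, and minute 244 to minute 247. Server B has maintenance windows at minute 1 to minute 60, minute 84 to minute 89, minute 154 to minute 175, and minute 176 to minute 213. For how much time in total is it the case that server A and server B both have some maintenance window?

A ∩ B = minute 57 to minute 60, minute 84 to minute 89, minute 154 to minute 175, minute 176 to minute 193.
Total: 3 minutes + 5 minutes + 21 minutes + 17 minutes = 46 minutes.

46 minutes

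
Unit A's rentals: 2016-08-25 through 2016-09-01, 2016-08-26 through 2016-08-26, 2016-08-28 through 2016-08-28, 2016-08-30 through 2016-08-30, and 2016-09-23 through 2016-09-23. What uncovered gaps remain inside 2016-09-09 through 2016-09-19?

2016-09-09 through 2016-09-19

Covered (merged): 2016-08-25 through 2016-09-01, 2016-09-23 through 2016-09-23.
Complement within 2016-09-09 through 2016-09-19: 2016-09-09 through 2016-09-19.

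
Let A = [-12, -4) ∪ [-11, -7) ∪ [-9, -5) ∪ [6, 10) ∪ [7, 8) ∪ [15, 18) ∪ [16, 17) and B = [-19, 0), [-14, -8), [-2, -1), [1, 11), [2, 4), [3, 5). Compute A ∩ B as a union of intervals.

First set merges to [-12, -4), [6, 10), [15, 18).
Second set merges to [-19, 0), [1, 11).
[-12, -4) ∩ B → [-12, -4).
[6, 10) ∩ B → [6, 10).
[15, 18) meets no B interval.

[-12, -4) ∪ [6, 10)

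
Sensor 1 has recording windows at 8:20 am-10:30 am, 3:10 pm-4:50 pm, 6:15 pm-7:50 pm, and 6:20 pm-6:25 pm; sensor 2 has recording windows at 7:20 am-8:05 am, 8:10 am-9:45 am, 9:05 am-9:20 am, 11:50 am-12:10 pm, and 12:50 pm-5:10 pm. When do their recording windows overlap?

First set merges to 8:20 am-10:30 am, 3:10 pm-4:50 pm, 6:15 pm-7:50 pm.
Second set merges to 7:20 am-8:05 am, 8:10 am-9:45 am, 11:50 am-12:10 pm, 12:50 pm-5:10 pm.
8:20 am-10:30 am overlaps B on 8:20 am-9:45 am.
3:10 pm-4:50 pm overlaps B on 3:10 pm-4:50 pm.
6:15 pm-7:50 pm falls entirely outside B.

8:20 am-9:45 am, 3:10 pm-4:50 pm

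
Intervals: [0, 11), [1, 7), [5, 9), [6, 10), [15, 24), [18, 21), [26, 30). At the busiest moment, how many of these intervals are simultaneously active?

4

Walk the sorted start/end points keeping a running depth.
The depth first hits 4 at 6.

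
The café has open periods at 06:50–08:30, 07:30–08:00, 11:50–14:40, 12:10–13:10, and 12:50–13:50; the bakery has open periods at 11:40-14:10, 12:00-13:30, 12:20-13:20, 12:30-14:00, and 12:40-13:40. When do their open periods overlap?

First set merges to 06:50–08:30, 11:50–14:40.
Second set merges to 11:40–14:10.
06:50–08:30: no overlap with the second set.
11:50–14:40 meets the second set on 11:50–14:10.

11:50–14:10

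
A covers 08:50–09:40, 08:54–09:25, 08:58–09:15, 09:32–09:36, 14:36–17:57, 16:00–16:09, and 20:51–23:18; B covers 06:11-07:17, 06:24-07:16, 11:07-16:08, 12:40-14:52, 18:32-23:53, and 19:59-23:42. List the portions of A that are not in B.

08:50–09:40, 16:08–17:57

A, merged: 08:50–09:40, 14:36–17:57, 20:51–23:18.
B, merged: 06:11–07:17, 11:07–16:08, 18:32–23:53.
08:50–09:40: no B overlap → unchanged.
14:36–17:57 minus B → 16:08–17:57.
20:51–23:18: fully covered by B → removed.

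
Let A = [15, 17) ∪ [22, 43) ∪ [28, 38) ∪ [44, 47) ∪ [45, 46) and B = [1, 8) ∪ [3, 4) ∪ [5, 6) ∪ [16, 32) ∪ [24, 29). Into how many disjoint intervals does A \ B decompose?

A, merged: [15, 17), [22, 43), [44, 47).
B, merged: [1, 8), [16, 32).
A \ B = [15, 16), [32, 43), [44, 47).
That is 3 disjoint pieces.

3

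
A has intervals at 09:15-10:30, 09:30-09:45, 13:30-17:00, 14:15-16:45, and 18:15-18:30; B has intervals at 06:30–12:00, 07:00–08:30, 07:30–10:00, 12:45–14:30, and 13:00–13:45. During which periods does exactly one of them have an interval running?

06:30–09:15, 10:30–12:00, 12:45–13:30, 14:30–17:00, 18:15–18:30

A, merged: 09:15–10:30, 13:30–17:00, 18:15–18:30.
B, merged: 06:30–12:00, 12:45–14:30.
A but not B: 14:30–17:00, 18:15–18:30.
B but not A: 06:30–09:15, 10:30–12:00, 12:45–13:30.
Combining gives A △ B.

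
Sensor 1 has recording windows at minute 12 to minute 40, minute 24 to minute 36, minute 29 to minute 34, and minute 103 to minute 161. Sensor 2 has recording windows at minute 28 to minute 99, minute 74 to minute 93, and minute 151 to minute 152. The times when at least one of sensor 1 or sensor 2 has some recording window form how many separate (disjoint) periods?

2

A, merged: minute 12 to minute 40, minute 103 to minute 161.
B, merged: minute 28 to minute 99, minute 151 to minute 152.
A ∪ B = minute 12 to minute 99, minute 103 to minute 161.
That is 2 disjoint pieces.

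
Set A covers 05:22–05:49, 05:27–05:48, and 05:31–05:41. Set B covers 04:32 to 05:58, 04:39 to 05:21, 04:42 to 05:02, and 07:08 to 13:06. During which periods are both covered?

Merge the first list: 05:22–05:49.
Merge the second list: 04:32–05:58, 07:08–13:06.
05:22–05:49 meets the second set on 05:22–05:49.

05:22–05:49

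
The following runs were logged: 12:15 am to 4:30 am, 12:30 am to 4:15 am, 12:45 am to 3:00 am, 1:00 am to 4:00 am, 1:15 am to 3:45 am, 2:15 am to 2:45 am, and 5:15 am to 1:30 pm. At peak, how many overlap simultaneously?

6

Walk the sorted start/end points keeping a running depth.
The depth first hits 6 at 2:15 am.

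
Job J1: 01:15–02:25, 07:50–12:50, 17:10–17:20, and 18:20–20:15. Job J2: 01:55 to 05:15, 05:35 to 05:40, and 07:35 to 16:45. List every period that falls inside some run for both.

01:15–02:25 meets the second set on 01:55–02:25.
07:50–12:50 meets the second set on 07:50–12:50.
17:10–17:20: no overlap with the second set.
18:20–20:15: no overlap with the second set.

01:55–02:25, 07:50–12:50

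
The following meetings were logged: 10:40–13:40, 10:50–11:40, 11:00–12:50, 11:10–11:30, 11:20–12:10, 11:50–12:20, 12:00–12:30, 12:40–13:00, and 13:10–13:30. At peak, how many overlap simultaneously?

5

Sweep endpoints in order; track running count of active intervals.
Peak of 5 reached at 11:20.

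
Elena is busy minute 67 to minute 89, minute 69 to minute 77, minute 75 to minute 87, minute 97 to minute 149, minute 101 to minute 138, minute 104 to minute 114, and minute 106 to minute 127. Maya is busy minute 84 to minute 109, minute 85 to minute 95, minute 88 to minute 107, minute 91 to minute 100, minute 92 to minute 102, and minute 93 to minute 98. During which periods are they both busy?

Merge the first list: minute 67 to minute 89, minute 97 to minute 149.
Merge the second list: minute 84 to minute 109.
minute 67 to minute 89 ∩ B → minute 84 to minute 89.
minute 97 to minute 149 ∩ B → minute 97 to minute 109.

minute 84 to minute 89, minute 97 to minute 109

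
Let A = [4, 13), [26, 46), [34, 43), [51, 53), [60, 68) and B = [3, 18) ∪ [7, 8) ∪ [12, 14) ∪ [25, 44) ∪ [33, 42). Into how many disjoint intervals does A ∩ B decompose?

First set merges to [4, 13), [26, 46), [51, 53), [60, 68).
Second set merges to [3, 18), [25, 44).
A ∩ B = [4, 13), [26, 44).
That is 2 disjoint pieces.

2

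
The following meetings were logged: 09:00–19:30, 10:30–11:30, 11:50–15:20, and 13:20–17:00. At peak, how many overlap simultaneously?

3

At 13:20, 3 of the intervals are simultaneously active.
No point has more.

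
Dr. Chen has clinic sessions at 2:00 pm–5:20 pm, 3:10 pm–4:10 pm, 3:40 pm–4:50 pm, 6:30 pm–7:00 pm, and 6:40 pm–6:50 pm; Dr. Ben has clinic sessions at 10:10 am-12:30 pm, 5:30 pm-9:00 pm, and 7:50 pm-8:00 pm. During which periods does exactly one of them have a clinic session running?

First set merges to 2:00 pm-5:20 pm, 6:30 pm-7:00 pm.
Second set merges to 10:10 am-12:30 pm, 5:30 pm-9:00 pm.
A \ B = 2:00 pm-5:20 pm.
B \ A = 10:10 am-12:30 pm, 5:30 pm-6:30 pm, 7:00 pm-9:00 pm.
Union of the two gives the symmetric difference.

10:10 am-12:30 pm, 2:00 pm-5:20 pm, 5:30 pm-6:30 pm, 7:00 pm-9:00 pm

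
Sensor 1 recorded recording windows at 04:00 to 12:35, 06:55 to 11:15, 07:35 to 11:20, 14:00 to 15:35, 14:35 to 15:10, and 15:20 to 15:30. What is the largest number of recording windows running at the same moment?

3

At 07:35, 3 of the intervals are simultaneously active.
No point has more.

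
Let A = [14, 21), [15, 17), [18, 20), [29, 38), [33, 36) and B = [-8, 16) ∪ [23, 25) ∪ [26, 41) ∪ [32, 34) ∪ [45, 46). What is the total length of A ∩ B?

11

A, merged: [14, 21), [29, 38).
B, merged: [-8, 16), [23, 25), [26, 41), [45, 46).
A ∩ B = [14, 16), [29, 38).
Total: 2 + 9 = 11.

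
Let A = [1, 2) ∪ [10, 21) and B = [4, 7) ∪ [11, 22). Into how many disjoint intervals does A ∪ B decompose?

A ∪ B = [1, 2), [4, 7), [10, 22).
That is 3 disjoint pieces.

3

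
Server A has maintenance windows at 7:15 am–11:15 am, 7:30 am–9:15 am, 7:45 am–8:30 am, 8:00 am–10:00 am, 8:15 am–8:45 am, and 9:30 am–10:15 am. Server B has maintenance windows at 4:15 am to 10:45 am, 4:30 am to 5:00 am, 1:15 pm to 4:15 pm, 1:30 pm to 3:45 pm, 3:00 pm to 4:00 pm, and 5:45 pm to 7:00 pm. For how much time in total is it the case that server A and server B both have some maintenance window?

Merge the first list: 7:15 am–11:15 am.
Merge the second list: 4:15 am–10:45 am, 1:15 pm–4:15 pm, 5:45 pm–7:00 pm.
A ∩ B = 7:15 am–10:45 am.
Total: 3 h 30 min.

3 h 30 min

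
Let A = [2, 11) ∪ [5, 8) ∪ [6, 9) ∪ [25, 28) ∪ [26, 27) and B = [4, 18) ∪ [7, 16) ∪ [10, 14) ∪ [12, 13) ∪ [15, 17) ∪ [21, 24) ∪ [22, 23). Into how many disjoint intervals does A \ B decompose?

2

First set merges to [2, 11), [25, 28).
Second set merges to [4, 18), [21, 24).
A \ B = [2, 4), [25, 28).
That is 2 disjoint pieces.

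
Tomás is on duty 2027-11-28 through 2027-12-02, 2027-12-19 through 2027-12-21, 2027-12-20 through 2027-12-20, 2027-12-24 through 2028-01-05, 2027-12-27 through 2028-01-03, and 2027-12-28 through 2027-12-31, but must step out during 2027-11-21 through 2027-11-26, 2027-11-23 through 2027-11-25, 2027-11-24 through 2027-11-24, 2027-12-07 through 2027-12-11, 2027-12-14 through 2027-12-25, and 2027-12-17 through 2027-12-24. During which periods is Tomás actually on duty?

Merge the first list: 2027-11-28 through 2027-12-02, 2027-12-19 through 2027-12-21, 2027-12-24 through 2028-01-05.
Merge the second list: 2027-11-21 through 2027-11-26, 2027-12-07 through 2027-12-11, 2027-12-14 through 2027-12-25.
2027-11-28 through 2027-12-02: no B overlap → unchanged.
2027-12-19 through 2027-12-21: fully covered by B → removed.
2027-12-24 through 2028-01-05 minus B → 2027-12-26 through 2028-01-05.

2027-11-28 through 2027-12-02, 2027-12-26 through 2028-01-05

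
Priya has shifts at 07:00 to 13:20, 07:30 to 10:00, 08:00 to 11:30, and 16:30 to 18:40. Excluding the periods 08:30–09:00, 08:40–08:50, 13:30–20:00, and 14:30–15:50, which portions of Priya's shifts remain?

07:00–08:30, 09:00–13:20

A, merged: 07:00–13:20, 16:30–18:40.
B, merged: 08:30–09:00, 13:30–20:00.
07:00–13:20 with B removed leaves 07:00–08:30, 09:00–13:20.
16:30–18:40 lies entirely inside B → drops out.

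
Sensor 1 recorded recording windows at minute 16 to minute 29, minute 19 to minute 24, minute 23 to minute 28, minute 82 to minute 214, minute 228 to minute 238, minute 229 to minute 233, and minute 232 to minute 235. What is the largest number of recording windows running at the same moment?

3

Walk the sorted start/end points keeping a running depth.
The depth first hits 3 at minute 23.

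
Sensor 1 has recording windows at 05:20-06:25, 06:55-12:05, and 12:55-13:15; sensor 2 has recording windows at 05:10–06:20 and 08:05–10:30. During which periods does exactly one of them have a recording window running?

05:10-05:20, 06:20-06:25, 06:55-08:05, 10:30-12:05, 12:55-13:15

A but not B: 06:20-06:25, 06:55-08:05, 10:30-12:05, 12:55-13:15.
B but not A: 05:10-05:20.
Combining gives A △ B.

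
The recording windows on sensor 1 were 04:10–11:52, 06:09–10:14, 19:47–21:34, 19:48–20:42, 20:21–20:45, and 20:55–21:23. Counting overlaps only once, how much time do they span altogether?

Merged: 04:10-11:52, 19:47-21:34.
Lengths: 7 h 42 min + 1 h 47 min = 9 h 29 min.

9 h 29 min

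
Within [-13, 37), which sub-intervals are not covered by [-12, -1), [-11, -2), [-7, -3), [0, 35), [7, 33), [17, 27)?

[-13, -12) ∪ [-1, 0) ∪ [35, 37)

Covered (merged): [-12, -1), [0, 35).
Gaps within [-13, 37): [-13, -12), [-1, 0), [35, 37).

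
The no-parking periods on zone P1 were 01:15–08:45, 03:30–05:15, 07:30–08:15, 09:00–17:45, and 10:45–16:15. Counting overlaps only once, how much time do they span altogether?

Merged: 01:15–08:45, 09:00–17:45.
Lengths: 7 h 30 min + 8 h 45 min = 16 h 15 min.

16 h 15 min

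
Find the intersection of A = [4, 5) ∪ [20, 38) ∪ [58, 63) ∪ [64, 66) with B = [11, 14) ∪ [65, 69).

[65, 66)

[4, 5) meets no B interval.
[20, 38) meets no B interval.
[58, 63) meets no B interval.
[64, 66) ∩ B → [65, 66).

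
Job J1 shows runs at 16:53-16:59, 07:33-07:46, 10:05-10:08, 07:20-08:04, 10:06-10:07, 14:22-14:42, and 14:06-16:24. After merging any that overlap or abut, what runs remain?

Sort by start: 07:20-08:04, 07:33-07:46, 10:05-10:08, 10:06-10:07, 14:06-16:24, 14:22-14:42, 16:53-16:59.
07:33-07:46 overlaps/touches 07:20-08:04 → extend to 07:20-08:04.
10:05-10:08 is disjoint → start new block.
10:06-10:07 overlaps/touches 10:05-10:08 → extend to 10:05-10:08.
14:06-16:24 is disjoint → start new block.
14:22-14:42 overlaps/touches 14:06-16:24 → extend to 14:06-16:24.
16:53-16:59 is disjoint → start new block.

07:20-08:04, 10:05-10:08, 14:06-16:24, 16:53-16:59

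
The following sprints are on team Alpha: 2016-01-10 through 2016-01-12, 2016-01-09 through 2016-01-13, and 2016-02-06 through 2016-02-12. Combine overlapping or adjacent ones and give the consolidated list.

Sort by start: 2016-01-09 through 2016-01-13, 2016-01-10 through 2016-01-12, 2016-02-06 through 2016-02-12.
2016-01-10 through 2016-01-12 overlaps/touches 2016-01-09 through 2016-01-13 → extend to 2016-01-09 through 2016-01-13.
2016-02-06 through 2016-02-12 is disjoint → start new block.

2016-01-09 through 2016-01-13, 2016-02-06 through 2016-02-12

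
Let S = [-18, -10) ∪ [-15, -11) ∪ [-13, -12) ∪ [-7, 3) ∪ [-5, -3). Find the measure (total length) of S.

18

Merged: [-18, -10), [-7, 3).
Lengths: 8 + 10 = 18.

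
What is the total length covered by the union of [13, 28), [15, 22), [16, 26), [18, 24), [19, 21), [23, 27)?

Merged: [13, 28).
Length: 15.

15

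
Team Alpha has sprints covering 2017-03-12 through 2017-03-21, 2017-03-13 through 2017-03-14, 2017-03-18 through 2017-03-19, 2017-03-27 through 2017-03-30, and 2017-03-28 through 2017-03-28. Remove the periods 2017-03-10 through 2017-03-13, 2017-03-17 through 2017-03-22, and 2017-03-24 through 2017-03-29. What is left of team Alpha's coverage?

A, merged: 2017-03-12 through 2017-03-21, 2017-03-27 through 2017-03-30.
2017-03-12 through 2017-03-21 \ B = 2017-03-14 through 2017-03-16.
2017-03-27 through 2017-03-30 \ B = 2017-03-30 through 2017-03-30.

2017-03-14 through 2017-03-16, 2017-03-30 through 2017-03-30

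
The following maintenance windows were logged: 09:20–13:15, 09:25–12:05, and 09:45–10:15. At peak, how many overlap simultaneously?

3

Walk the sorted start/end points keeping a running depth.
The depth first hits 3 at 09:45.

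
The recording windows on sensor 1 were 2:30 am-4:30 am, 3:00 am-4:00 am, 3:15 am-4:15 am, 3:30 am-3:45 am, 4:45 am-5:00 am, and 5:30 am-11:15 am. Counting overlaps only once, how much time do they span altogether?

Merged: 2:30 am-4:30 am, 4:45 am-5:00 am, 5:30 am-11:15 am.
Lengths: 2 h + 15 min + 5 h 45 min = 8 h.

8 h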